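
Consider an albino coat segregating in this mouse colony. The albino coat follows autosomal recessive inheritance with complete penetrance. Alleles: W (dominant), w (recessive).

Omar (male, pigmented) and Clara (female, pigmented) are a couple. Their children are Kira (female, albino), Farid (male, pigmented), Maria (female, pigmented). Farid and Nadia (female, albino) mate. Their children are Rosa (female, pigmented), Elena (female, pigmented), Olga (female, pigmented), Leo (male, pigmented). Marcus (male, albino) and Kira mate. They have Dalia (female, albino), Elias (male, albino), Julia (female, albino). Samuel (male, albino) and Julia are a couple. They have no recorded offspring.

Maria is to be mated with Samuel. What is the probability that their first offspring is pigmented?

Omar is pigmented so carries W and passed w to Kira (ww), so Omar is Ww.
Clara is pigmented so carries W and passed w to Kira (ww), so Clara is Ww.
Maria is a pigmented offspring of Omar (Ww) × Clara (Ww), whose cross gives 1/4 WW : 1/2 Ww : 1/4 ww; conditioning on being pigmented, Maria is WW with probability 1/3, Ww with probability 2/3.
Samuel is albino, so Samuel is ww.
Summing over parental genotype combinations, P(offspring is pigmented) = 1/3·1 + 2/3·1/2 = 2/3.

2/3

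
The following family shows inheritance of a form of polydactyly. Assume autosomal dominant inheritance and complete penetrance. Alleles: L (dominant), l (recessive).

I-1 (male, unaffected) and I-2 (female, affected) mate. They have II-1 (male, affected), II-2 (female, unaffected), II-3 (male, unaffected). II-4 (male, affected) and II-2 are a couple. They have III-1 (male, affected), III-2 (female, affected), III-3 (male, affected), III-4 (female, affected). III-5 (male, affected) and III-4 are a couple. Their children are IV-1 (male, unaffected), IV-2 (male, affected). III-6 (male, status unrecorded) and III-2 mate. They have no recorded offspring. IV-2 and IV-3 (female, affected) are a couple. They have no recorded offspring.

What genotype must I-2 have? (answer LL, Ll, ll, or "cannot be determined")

From phenotype alone, I-2 is LL or Ll.
I-2 is affected so carries L and passed l to II-2 (ll), so I-2 is Ll.

Ll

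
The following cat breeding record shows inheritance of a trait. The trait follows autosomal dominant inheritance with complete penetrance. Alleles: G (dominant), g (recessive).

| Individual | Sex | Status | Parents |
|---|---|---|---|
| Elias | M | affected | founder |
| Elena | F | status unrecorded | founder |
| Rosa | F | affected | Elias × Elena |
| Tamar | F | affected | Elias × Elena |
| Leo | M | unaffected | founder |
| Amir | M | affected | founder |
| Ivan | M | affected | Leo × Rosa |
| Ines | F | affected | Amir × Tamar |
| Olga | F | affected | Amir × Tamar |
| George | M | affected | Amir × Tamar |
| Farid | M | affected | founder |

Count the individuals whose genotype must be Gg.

Obligate heterozygotes: Ivan is affected so carries G and received g from Leo (gg), so Ivan is Gg.
Every other individual is either homozygous by phenotype or has at least one consistent homozygous assignment, so the count is 1.

1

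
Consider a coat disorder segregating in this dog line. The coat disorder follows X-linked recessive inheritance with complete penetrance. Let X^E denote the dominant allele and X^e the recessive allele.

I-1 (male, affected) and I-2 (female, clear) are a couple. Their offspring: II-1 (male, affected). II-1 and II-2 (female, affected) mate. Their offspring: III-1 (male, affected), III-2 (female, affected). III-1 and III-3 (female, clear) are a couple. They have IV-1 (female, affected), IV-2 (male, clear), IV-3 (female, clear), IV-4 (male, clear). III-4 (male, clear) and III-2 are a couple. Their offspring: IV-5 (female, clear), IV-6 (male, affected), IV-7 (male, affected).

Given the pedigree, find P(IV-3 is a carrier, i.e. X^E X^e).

IV-3 is clear so carries E and received e from III-1 (X^e Y), so IV-3 is X^E X^e, giving P(X^E X^e) = 1.

1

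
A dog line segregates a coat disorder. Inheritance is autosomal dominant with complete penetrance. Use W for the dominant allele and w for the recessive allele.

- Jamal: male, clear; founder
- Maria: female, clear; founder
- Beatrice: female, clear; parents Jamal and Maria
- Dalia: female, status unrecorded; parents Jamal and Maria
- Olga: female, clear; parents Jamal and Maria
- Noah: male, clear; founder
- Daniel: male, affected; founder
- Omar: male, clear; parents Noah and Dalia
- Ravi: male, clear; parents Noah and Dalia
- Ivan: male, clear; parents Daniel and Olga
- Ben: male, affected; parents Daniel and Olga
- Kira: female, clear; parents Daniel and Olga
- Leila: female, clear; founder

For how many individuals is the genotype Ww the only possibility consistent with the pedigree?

2

Obligate heterozygotes: Daniel is affected so carries W and passed w to Ivan (ww), so Daniel is Ww; Ben is affected so carries W and received w from Olga (ww), so Ben is Ww.
Every other individual is either homozygous by phenotype or has at least one consistent homozygous assignment, so the count is 2.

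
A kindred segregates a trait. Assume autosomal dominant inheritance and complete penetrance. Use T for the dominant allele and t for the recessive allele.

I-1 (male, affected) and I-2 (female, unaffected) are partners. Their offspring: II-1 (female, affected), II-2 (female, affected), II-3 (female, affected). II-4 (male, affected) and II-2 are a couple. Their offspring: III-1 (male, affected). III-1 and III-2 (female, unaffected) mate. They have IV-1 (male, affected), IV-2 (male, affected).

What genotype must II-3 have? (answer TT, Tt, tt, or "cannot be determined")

From phenotype alone, II-3 is TT or Tt.
II-3 is affected so carries T and received t from I-2 (tt), so II-3 is Tt.

Tt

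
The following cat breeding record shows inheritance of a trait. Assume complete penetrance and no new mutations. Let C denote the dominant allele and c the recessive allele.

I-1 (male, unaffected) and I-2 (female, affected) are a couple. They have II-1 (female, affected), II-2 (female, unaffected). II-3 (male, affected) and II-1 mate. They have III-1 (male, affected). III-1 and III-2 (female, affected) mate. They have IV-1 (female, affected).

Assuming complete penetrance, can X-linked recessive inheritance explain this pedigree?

No

Under X-linked recessive, II-1 (affected, female) cannot arise from I-1 (unaffected) × I-2 (affected).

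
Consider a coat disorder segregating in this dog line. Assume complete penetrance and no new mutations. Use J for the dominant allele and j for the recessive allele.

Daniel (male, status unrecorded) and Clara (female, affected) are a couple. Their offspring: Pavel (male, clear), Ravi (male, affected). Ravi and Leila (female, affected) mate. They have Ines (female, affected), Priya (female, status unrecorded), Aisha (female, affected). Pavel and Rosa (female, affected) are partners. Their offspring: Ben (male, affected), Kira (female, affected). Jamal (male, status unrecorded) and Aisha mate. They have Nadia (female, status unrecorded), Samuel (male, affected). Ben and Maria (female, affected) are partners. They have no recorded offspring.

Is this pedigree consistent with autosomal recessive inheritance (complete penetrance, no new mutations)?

A consistent assignment under autosomal recessive exists: Daniel Jj, Clara jj, Pavel Jj, Ravi jj, Leila jj, Rosa jj, Ines jj, Priya jj, Aisha jj, Jamal Jj, Ben jj, Kira jj, Maria jj, Nadia Jj, Samuel jj.
In this assignment every recorded phenotype matches its genotype and every non-founder's genotype is obtainable from its parents' genotypes, so the pedigree is consistent.

Yes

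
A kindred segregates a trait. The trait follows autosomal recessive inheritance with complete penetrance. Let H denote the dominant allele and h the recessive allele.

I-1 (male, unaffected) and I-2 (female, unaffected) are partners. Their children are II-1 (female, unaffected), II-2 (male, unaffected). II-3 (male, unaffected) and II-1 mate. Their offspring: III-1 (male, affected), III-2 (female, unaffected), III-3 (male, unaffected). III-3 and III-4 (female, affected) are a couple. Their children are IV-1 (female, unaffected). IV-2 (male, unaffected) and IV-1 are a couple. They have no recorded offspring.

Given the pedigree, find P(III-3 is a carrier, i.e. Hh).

1/2

II-3 is unaffected so carries H and passed h to III-1 (hh), so II-3 is Hh.
II-1 is unaffected so carries H and passed h to III-1 (hh), so II-1 is Hh.
Their cross gives offspring ratios 1/4 HH : 1/2 Hh : 1/4 hh. Conditioning on III-3 being unaffected, P(Hh) = 1/2 / 3/4 = 2/3 before taking III-3's own offspring into account.
III-4 is affected, so III-4 is hh.
Now use III-3's offspring. Probability of each recorded status — unaffected daughter IV-1: 1/2 if III-3 is Hh, 1 if HH.
Bayes: P(Hh) = 2/3·1/2 / (2/3·1/2 + 1/3·1) = 1/2.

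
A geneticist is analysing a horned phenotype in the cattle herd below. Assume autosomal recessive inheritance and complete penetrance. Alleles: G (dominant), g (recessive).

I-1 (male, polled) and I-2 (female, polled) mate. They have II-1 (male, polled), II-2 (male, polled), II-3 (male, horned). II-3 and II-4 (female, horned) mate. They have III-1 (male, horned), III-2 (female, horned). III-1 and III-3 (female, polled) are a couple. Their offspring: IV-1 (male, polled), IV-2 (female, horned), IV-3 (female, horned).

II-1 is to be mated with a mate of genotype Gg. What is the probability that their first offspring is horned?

I-1 is polled so carries G and passed g to II-3 (gg), so I-1 is Gg.
I-2 is polled so carries G and passed g to II-3 (gg), so I-2 is Gg.
II-1 is a polled offspring of I-1 (Gg) × I-2 (Gg), whose cross gives 1/4 GG : 1/2 Gg : 1/4 gg; conditioning on being polled, II-1 is GG with probability 1/3, Gg with probability 2/3.
Summing over parental genotype combinations, P(offspring is horned) = 2/3·1/4 = 1/6.

1/6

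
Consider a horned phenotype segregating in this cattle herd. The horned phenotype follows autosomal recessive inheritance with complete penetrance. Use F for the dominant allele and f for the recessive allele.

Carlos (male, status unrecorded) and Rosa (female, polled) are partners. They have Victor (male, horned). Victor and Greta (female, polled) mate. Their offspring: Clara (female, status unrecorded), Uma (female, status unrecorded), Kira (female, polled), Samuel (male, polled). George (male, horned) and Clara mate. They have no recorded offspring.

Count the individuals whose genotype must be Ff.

Obligate heterozygotes: Rosa is polled so carries F and passed f to Victor (ff), so Rosa is Ff; Kira is polled so carries F and received f from Victor (ff), so Kira is Ff; Samuel is polled so carries F and received f from Victor (ff), so Samuel is Ff.
Every other individual is either homozygous by phenotype or has at least one consistent homozygous assignment, so the count is 3.

3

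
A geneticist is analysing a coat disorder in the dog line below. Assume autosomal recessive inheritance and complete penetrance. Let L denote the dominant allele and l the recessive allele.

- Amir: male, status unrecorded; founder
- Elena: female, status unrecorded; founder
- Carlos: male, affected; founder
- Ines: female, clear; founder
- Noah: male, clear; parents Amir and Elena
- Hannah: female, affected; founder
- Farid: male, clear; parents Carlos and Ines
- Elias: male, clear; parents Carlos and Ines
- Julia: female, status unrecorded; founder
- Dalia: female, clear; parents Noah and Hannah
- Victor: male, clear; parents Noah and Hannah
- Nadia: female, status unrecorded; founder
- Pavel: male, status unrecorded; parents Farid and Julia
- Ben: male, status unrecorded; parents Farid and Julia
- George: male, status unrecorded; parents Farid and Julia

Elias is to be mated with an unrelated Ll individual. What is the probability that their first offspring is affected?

Elias is clear so carries L and received l from Carlos (ll), so Elias is Ll.
The cross gives 1/4 LL : 1/2 Ll : 1/4 ll, so P(offspring is affected) = 1/4.

1/4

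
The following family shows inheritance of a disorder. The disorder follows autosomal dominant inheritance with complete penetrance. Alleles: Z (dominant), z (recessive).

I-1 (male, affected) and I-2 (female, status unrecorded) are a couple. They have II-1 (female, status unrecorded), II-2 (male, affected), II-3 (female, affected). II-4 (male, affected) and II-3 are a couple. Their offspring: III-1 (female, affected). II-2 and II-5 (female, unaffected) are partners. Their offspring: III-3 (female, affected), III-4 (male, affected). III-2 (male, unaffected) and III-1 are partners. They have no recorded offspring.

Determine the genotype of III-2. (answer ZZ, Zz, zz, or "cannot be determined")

zz

III-2 is unaffected, so III-2 is zz.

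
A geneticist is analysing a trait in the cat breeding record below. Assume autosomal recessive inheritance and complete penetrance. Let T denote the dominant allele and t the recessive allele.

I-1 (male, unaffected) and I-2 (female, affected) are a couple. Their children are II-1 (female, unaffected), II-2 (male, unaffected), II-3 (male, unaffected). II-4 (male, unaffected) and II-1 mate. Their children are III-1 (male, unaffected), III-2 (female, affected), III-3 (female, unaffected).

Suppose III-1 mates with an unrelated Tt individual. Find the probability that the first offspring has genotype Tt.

II-4 is unaffected so carries T and passed t to III-2 (tt), so II-4 is Tt.
II-1 is unaffected so carries T and received t from I-2 (tt), so II-1 is Tt.
III-1 is an unaffected offspring of II-4 (Tt) × II-1 (Tt), whose cross gives 1/4 TT : 1/2 Tt : 1/4 tt; conditioning on being unaffected, III-1 is TT with probability 1/3, Tt with probability 2/3.
Summing over parental genotype combinations, P(offspring has genotype Tt) = 1/3·1/2 + 2/3·1/2 = 1/2.

1/2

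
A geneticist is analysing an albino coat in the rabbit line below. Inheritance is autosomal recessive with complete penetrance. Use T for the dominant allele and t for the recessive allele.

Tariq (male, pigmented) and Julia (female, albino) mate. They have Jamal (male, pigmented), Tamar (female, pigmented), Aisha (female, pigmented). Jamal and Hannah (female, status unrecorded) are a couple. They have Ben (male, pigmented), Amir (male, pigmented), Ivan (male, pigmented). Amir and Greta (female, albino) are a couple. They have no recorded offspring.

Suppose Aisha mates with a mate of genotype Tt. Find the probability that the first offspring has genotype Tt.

Aisha is pigmented so carries T and received t from Julia (tt), so Aisha is Tt.
The cross gives 1/4 TT : 1/2 Tt : 1/4 tt, so P(offspring has genotype Tt) = 1/2.

1/2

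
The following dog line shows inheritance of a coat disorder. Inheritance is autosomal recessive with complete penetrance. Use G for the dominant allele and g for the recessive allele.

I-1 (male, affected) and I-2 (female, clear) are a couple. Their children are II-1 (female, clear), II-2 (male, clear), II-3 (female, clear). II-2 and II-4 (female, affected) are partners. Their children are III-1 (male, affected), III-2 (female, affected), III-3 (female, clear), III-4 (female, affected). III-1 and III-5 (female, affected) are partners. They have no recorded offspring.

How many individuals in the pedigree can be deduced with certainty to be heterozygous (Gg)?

Obligate heterozygotes: II-1 is clear so carries G and received g from I-1 (gg), so II-1 is Gg; II-2 is clear so carries G and received g from I-1 (gg), so II-2 is Gg; II-3 is clear so carries G and received g from I-1 (gg), so II-3 is Gg; III-3 is clear so carries G and received g from II-4 (gg), so III-3 is Gg.
Every other individual is either homozygous by phenotype or has at least one consistent homozygous assignment, so the count is 4.

4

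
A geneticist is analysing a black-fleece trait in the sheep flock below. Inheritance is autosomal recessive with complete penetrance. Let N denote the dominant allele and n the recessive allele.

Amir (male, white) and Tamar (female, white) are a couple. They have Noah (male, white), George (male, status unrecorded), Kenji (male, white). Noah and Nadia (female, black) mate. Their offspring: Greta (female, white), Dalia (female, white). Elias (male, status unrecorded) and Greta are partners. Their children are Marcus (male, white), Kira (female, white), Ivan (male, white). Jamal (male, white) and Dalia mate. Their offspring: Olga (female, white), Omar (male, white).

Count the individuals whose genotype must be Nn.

2

Obligate heterozygotes: Greta is white so carries N and received n from Nadia (nn), so Greta is Nn; Dalia is white so carries N and received n from Nadia (nn), so Dalia is Nn.
Every other individual is either homozygous by phenotype or has at least one consistent homozygous assignment, so the count is 2.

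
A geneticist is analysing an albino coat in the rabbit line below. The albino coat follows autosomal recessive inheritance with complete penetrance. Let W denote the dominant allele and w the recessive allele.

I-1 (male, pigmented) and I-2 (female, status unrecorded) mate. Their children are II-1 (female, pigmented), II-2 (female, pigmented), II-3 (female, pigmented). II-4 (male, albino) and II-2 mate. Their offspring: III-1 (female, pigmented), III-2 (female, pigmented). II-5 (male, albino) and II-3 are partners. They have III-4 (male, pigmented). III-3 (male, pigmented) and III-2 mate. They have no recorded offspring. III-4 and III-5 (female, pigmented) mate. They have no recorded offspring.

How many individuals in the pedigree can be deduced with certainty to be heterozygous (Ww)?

Obligate heterozygotes: III-1 is pigmented so carries W and received w from II-4 (ww), so III-1 is Ww; III-2 is pigmented so carries W and received w from II-4 (ww), so III-2 is Ww; III-4 is pigmented so carries W and received w from II-5 (ww), so III-4 is Ww.
Every other individual is either homozygous by phenotype or has at least one consistent homozygous assignment, so the count is 3.

3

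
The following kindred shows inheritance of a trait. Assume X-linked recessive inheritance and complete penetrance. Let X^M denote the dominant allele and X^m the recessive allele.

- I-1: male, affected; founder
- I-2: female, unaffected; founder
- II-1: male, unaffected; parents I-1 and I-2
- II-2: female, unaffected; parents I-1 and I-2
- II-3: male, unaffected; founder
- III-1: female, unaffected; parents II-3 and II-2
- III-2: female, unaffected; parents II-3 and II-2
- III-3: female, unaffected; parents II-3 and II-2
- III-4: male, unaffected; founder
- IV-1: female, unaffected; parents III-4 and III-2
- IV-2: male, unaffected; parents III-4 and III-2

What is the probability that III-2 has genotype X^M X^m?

II-3 is unaffected, so II-3 is X^M Y.
II-2 is unaffected so carries M and received m from I-1 (X^m Y), so II-2 is X^M X^m.
Their cross gives offspring ratios 1/2 X^M X^M : 1/2 X^M X^m. Conditioning on III-2 being unaffected, P(X^M X^m) = 1/2 / 1 = 1/2 before taking III-2's own offspring into account.
III-4 is unaffected, so III-4 is X^M Y.
Now use III-2's offspring. Probability of each recorded status — unaffected son IV-2: 1/2 if III-2 is X^M X^m, 1 if X^M X^M. (IV-1: equally likely either way, so uninformative.)
Bayes: P(X^M X^m) = 1/2·1/2 / (1/2·1/2 + 1/2·1) = 1/3.

1/3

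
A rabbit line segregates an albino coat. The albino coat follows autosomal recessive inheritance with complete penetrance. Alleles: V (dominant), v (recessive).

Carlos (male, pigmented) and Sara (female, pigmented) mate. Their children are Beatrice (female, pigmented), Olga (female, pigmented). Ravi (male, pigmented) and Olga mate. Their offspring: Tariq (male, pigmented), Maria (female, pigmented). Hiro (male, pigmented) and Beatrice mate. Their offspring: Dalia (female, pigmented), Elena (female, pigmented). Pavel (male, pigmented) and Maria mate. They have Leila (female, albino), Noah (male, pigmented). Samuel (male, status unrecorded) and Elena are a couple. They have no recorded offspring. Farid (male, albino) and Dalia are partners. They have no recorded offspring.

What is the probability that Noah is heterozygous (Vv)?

Pavel is pigmented so carries V and passed v to Leila (vv), so Pavel is Vv.
Maria is pigmented so carries V and passed v to Leila (vv), so Maria is Vv.
Their cross gives offspring ratios 1/4 VV : 1/2 Vv : 1/4 vv. Conditioning on Noah being pigmented, P(Vv) = 1/2 / 3/4 = 2/3.

2/3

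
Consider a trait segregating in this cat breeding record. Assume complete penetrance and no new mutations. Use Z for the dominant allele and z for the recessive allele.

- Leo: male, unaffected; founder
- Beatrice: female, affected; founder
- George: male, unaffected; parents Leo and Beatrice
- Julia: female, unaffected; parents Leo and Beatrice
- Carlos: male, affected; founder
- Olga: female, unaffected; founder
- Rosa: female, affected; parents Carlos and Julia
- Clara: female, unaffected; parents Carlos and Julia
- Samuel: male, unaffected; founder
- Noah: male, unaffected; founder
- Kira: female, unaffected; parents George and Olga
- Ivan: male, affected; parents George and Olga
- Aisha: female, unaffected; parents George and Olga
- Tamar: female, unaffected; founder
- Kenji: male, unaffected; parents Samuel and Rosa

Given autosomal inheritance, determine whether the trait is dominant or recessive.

George and Olga are both unaffected yet have an affected child Ivan. Under dominance, an affected child requires at least one affected parent, so the trait cannot be dominant.

recessive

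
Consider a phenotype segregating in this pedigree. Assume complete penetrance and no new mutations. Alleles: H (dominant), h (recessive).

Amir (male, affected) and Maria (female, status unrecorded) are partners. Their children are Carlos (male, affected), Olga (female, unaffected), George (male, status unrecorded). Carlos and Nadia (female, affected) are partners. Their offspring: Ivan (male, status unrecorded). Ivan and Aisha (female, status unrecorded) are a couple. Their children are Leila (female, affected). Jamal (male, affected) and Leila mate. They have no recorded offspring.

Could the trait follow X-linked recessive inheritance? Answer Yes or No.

Yes

A consistent assignment under X-linked recessive exists: Amir X^h Y, Maria X^H X^h, Carlos X^h Y, Olga X^H X^h, George X^H Y, Nadia X^h X^h, Ivan X^h Y, Aisha X^H X^h, Leila X^h X^h, Jamal X^h Y.
In this assignment every recorded phenotype matches its genotype and every non-founder's genotype is obtainable from its parents' genotypes, so the pedigree is consistent.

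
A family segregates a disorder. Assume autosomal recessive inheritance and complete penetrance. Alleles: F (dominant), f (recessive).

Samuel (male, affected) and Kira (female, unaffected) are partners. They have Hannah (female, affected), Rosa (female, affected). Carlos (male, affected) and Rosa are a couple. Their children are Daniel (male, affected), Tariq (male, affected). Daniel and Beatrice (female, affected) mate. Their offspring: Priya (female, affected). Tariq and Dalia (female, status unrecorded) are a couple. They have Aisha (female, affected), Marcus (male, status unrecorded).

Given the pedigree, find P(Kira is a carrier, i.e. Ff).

Kira is unaffected so carries F and passed f to Hannah (ff), so Kira is Ff, giving P(Ff) = 1.

1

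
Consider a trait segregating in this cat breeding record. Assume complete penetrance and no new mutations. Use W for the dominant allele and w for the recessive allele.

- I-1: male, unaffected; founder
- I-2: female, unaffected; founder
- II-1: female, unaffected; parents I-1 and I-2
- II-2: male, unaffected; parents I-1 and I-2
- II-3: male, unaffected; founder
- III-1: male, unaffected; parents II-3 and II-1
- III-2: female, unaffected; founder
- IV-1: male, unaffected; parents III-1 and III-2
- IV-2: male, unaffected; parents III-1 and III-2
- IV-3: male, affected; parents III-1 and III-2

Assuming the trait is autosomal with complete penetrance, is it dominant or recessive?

III-1 and III-2 are both unaffected yet have an affected child IV-3. Under dominance, an affected child requires at least one affected parent, so the trait cannot be dominant.

recessive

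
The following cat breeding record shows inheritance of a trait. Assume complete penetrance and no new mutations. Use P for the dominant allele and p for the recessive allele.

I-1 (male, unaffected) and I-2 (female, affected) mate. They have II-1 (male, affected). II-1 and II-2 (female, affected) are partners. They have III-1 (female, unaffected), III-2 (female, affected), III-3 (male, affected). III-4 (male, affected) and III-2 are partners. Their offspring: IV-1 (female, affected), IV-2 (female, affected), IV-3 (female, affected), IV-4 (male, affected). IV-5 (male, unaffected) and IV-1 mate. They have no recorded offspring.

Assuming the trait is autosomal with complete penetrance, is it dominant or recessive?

II-1 and II-2 are both affected yet have an unaffected child III-1. Under a recessive model two affected parents are homozygous and every child would be affected, so the trait cannot be recessive.

dominant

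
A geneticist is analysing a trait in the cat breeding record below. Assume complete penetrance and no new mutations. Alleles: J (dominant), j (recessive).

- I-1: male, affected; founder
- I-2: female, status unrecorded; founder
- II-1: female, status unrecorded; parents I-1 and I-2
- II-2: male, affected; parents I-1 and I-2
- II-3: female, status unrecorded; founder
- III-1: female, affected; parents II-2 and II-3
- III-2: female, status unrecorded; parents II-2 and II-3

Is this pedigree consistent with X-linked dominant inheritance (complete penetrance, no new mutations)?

Yes

A consistent assignment under X-linked dominant exists: I-1 X^J Y, I-2 X^J X^J, II-1 X^J X^J, II-2 X^J Y, II-3 X^J X^J, III-1 X^J X^J, III-2 X^J X^J.
In this assignment every recorded phenotype matches its genotype and every non-founder's genotype is obtainable from its parents' genotypes, so the pedigree is consistent.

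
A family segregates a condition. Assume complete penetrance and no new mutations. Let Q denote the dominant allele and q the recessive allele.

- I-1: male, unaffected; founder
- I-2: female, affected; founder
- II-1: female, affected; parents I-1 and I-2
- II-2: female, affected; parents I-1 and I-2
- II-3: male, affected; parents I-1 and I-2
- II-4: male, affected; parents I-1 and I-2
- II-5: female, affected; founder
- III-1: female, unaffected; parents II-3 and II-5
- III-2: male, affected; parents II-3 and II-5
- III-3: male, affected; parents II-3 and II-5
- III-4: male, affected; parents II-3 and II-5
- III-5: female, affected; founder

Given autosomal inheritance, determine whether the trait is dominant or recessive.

dominant

II-3 and II-5 are both affected yet have an unaffected child III-1. Under a recessive model two affected parents are homozygous and every child would be affected, so the trait cannot be recessive.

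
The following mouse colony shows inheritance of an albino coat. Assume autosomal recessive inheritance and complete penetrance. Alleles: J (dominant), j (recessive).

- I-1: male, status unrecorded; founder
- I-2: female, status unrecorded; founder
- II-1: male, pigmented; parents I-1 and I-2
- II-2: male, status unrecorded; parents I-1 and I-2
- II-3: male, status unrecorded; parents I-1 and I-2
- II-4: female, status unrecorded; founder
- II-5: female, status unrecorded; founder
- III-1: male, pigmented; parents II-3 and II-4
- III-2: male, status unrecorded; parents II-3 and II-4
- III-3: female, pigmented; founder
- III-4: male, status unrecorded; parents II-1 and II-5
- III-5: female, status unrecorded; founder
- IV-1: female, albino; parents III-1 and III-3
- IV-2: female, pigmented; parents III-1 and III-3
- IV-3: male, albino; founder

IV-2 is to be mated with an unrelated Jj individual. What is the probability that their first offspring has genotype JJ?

III-1 is pigmented so carries J and passed j to IV-1 (jj), so III-1 is Jj.
III-3 is pigmented so carries J and passed j to IV-1 (jj), so III-3 is Jj.
IV-2 is a pigmented offspring of III-1 (Jj) × III-3 (Jj), whose cross gives 1/4 JJ : 1/2 Jj : 1/4 jj; conditioning on being pigmented, IV-2 is JJ with probability 1/3, Jj with probability 2/3.
Summing over parental genotype combinations, P(offspring has genotype JJ) = 1/3·1/2 + 2/3·1/4 = 1/3.

1/3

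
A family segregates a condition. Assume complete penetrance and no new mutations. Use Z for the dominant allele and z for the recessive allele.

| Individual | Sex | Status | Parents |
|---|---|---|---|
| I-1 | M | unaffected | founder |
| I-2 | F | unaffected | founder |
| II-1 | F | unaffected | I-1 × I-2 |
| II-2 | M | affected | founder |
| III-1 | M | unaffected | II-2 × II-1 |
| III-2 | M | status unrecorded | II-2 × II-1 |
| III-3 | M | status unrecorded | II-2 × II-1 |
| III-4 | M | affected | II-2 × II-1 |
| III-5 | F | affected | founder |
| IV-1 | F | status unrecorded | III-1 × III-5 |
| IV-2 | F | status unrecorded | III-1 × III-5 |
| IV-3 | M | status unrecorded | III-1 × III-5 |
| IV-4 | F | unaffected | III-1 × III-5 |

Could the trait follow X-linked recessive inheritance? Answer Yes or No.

A consistent assignment under X-linked recessive exists: I-1 X^Z Y, I-2 X^Z X^z, II-1 X^Z X^z, II-2 X^z Y, III-1 X^Z Y, III-2 X^Z Y, III-3 X^Z Y, III-4 X^z Y, III-5 X^z X^z, IV-1 X^Z X^z, IV-2 X^Z X^z, IV-3 X^z Y, IV-4 X^Z X^z.
In this assignment every recorded phenotype matches its genotype and every non-founder's genotype is obtainable from its parents' genotypes, so the pedigree is consistent.

Yes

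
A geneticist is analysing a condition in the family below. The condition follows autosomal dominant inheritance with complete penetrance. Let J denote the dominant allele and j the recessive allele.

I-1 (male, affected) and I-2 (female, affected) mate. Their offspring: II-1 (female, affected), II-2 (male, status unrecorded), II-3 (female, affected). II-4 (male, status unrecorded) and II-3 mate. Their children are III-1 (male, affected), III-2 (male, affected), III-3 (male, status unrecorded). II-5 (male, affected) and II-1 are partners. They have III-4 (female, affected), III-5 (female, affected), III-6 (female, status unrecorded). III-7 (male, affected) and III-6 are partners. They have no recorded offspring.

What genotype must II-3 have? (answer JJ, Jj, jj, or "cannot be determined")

cannot be determined

II-3's phenotype allows JJ or Jj, and no parent or child forces a single allele at both positions; consistent genotype assignments exist with II-3 as JJ or Jj.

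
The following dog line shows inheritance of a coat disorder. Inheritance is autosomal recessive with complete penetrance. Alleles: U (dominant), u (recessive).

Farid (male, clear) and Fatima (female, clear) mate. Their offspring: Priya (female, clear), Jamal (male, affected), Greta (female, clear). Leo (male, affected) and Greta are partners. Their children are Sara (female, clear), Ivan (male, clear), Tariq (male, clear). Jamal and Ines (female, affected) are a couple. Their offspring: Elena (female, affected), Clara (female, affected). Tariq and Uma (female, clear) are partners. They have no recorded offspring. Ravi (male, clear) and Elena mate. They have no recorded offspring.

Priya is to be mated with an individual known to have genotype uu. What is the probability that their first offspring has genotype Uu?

Farid is clear so carries U and passed u to Jamal (uu), so Farid is Uu.
Fatima is clear so carries U and passed u to Jamal (uu), so Fatima is Uu.
Priya is a clear offspring of Farid (Uu) × Fatima (Uu), whose cross gives 1/4 UU : 1/2 Uu : 1/4 uu; conditioning on being clear, Priya is UU with probability 1/3, Uu with probability 2/3.
Summing over parental genotype combinations, P(offspring has genotype Uu) = 1/3·1 + 2/3·1/2 = 2/3.

2/3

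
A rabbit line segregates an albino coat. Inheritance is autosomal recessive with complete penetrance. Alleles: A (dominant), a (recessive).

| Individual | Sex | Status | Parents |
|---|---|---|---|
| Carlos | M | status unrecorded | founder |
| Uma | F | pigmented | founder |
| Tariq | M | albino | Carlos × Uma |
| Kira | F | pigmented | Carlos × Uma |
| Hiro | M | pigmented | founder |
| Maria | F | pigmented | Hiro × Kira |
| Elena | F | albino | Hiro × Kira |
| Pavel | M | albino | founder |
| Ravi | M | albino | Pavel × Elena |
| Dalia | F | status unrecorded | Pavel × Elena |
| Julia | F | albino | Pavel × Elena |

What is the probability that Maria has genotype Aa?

2/3

Hiro is pigmented so carries A and passed a to Elena (aa), so Hiro is Aa.
Kira is pigmented so carries A and passed a to Elena (aa), so Kira is Aa.
Their cross gives offspring ratios 1/4 AA : 1/2 Aa : 1/4 aa. Conditioning on Maria being pigmented, P(Aa) = 1/2 / 3/4 = 2/3.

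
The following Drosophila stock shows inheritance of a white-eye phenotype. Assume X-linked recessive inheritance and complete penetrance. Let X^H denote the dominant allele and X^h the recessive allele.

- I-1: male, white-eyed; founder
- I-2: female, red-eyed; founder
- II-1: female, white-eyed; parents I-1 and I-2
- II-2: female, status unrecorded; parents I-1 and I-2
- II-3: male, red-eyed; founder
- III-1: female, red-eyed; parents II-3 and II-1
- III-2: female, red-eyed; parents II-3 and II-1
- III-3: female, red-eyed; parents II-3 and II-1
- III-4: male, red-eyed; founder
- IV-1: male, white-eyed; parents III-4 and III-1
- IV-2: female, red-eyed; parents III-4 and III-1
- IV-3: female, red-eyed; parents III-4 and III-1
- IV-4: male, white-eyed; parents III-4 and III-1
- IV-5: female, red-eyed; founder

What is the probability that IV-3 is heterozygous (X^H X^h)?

1/2

III-4 is red-eyed, so III-4 is X^H Y.
III-1 is red-eyed so carries H and received h from II-1 (X^h X^h), so III-1 is X^H X^h.
Their cross gives offspring ratios 1/2 X^H X^H : 1/2 X^H X^h. Conditioning on IV-3 being red-eyed, P(X^H X^h) = 1/2 / 1 = 1/2.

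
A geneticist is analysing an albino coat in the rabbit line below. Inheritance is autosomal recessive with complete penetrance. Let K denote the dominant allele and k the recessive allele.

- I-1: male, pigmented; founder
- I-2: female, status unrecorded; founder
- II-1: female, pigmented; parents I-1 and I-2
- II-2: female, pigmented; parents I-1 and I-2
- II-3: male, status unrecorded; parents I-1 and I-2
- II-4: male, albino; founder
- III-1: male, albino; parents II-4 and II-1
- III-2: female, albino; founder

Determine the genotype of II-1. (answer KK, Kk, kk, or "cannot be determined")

Kk

From phenotype alone, II-1 is KK or Kk.
II-1 is pigmented so carries K and passed k to III-1 (kk), so II-1 is Kk.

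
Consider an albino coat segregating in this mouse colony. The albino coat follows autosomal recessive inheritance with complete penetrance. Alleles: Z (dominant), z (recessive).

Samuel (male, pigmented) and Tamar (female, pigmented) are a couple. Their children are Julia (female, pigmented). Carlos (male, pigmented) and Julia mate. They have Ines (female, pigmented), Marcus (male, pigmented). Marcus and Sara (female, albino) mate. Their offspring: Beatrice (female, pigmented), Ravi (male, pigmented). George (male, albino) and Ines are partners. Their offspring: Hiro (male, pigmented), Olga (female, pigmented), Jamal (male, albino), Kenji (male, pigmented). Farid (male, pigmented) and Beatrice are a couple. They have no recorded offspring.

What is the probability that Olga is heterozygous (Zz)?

Olga is pigmented so carries Z and received z from George (zz), so Olga is Zz, giving P(Zz) = 1.

1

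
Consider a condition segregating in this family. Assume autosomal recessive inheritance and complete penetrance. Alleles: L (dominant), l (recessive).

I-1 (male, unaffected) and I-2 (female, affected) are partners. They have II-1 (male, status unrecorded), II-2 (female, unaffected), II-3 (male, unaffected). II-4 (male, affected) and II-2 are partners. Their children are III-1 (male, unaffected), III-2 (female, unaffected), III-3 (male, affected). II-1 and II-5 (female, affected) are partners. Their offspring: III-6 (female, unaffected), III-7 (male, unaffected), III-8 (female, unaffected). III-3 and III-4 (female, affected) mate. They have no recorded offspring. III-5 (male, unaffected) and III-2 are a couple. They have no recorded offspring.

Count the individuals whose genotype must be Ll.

8

Obligate heterozygotes: II-1 passed L to III-6 (Ll, whose l came from II-5) and received l from I-2 (ll), so II-1 is Ll; II-2 is unaffected so carries L and received l from I-2 (ll), so II-2 is Ll; II-3 is unaffected so carries L and received l from I-2 (ll), so II-3 is Ll; III-1 is unaffected so carries L and received l from II-4 (ll), so III-1 is Ll; III-2 is unaffected so carries L and received l from II-4 (ll), so III-2 is Ll; III-6 is unaffected so carries L and received l from II-5 (ll), so III-6 is Ll; III-7 is unaffected so carries L and received l from II-5 (ll), so III-7 is Ll; III-8 is unaffected so carries L and received l from II-5 (ll), so III-8 is Ll.
Every other individual is either homozygous by phenotype or has at least one consistent homozygous assignment, so the count is 8.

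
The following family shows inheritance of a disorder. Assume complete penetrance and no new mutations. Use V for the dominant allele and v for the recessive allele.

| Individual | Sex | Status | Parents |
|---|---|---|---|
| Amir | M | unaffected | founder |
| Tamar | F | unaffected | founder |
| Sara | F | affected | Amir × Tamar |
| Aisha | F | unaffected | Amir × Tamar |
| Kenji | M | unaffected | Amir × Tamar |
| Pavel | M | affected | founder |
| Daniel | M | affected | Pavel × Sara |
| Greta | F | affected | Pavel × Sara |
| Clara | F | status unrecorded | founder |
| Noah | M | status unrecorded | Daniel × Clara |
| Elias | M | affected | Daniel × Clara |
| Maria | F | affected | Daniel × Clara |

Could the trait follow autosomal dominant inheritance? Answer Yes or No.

Under autosomal dominant, Sara (affected, female) cannot arise from Amir (unaffected) × Tamar (unaffected).

No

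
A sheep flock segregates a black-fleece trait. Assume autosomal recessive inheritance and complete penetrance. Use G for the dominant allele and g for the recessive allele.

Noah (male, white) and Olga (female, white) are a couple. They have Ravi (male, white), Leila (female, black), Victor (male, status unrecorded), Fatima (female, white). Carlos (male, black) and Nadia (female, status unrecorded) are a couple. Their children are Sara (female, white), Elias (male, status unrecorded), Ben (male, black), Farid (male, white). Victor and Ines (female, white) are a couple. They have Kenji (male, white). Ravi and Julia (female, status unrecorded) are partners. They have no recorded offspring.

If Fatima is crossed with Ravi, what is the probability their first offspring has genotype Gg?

4/9

Noah is white so carries G and passed g to Leila (gg), so Noah is Gg.
Olga is white so carries G and passed g to Leila (gg), so Olga is Gg.
Fatima is a white offspring of Noah (Gg) × Olga (Gg), whose cross gives 1/4 GG : 1/2 Gg : 1/4 gg; conditioning on being white, Fatima is GG with probability 1/3, Gg with probability 2/3.
Ravi is a white offspring of Noah (Gg) × Olga (Gg), whose cross gives 1/4 GG : 1/2 Gg : 1/4 gg; conditioning on being white, Ravi is GG with probability 1/3, Gg with probability 2/3.
Summing over parental genotype combinations, P(offspring has genotype Gg) = 2/9·1/2 + 2/9·1/2 + 4/9·1/2 = 4/9.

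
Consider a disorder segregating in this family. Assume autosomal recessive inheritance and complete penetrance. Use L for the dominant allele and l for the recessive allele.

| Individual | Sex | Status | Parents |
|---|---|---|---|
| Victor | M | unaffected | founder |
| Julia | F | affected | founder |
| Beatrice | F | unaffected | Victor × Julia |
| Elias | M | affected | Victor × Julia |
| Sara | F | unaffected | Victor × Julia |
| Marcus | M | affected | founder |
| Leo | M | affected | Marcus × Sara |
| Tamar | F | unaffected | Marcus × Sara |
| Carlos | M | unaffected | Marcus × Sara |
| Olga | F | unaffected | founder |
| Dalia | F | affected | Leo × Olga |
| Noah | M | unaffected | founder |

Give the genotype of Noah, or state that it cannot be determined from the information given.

cannot be determined

Noah's phenotype allows LL or Ll, and no parent or child forces a single allele at both positions; consistent genotype assignments exist with Noah as LL or Ll.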